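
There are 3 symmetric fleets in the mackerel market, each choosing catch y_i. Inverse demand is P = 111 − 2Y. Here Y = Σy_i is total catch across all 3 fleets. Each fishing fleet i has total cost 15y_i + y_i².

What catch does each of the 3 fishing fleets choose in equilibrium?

9.6

A representative fishing fleet's profit is π_i = y_i(111 − 2Y) − 15y_i − y_i², with Y = y_i + Σ_{j≠i} y_j.
First-order condition: 96 − 6y_i − 2Σ_{j≠i} y_j = 0.
Imposing symmetry (y_j = y for all j) turns Σ_{j≠i} y_j into 2y, so 96 = 10y and y = 9.6.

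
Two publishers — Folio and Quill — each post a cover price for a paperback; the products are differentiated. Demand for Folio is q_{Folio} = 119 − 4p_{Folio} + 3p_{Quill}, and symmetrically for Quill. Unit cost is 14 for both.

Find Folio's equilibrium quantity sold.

Folio's profit: π = (p_{Folio} − 14)(119 − 4p_{Folio} + 3p_{Quill}).
∂π/∂p_{Folio} = 175 − 8p_{Folio} + 3p_{Quill} = 0 ⇒ p_{Folio} = 21.875 + 0.375p_{Quill}.
By symmetry p_{Quill} = p_{Folio}; substituting into the reaction function, 0.625p_{Folio} = 21.875 and p_{Folio} = 35.
q_{Folio} = 119 − 4·35 + 3·35 = 84.

84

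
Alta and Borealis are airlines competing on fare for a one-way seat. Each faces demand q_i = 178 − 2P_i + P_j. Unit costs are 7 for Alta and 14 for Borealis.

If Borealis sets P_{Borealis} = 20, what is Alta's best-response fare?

Alta's profit: π = (P_{Alta} − 7)(178 − 2P_{Alta} + P_{Borealis}).
∂π/∂P_{Alta} = 192 − 4P_{Alta} + P_{Borealis} = 0 ⇒ P_{Alta} = 48 + 0.25P_{Borealis}.
At P_{Borealis} = 20: P_{Alta} = 48 + 0.25·20 = 53.

53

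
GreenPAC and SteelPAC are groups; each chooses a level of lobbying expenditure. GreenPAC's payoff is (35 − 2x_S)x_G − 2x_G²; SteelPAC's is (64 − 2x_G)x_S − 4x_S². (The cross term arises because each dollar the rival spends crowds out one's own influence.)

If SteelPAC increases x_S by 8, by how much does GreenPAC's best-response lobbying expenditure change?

Expanding GreenPAC's payoff: 35x_G − 2x_Sx_G − 2x_G².
∂π/∂x_G = 35 − 2x_S − 4x_G = 0, so x_G = 8.75 − 0.5x_S.
The reaction-function slope is −0.5, so an 8-unit rise in x_S moves x_G by −0.5 × 8 = −4. GreenPAC's best response falls — the actions are strategic substitutes.

-4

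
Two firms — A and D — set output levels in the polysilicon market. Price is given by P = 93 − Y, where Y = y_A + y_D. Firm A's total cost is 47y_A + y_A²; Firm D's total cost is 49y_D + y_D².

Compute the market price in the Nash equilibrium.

75

Firm A's profit: π = y_A(93 − (y_A + y_D)) − 47y_A − y_A².
∂π/∂y_A = 46 − 4y_A − y_D = 0, so y_A = 11.5 − 0.25y_D.
By the same steps for D: y_D = 11 − 0.25y_A.
Substituting the second reaction function into the first: y_A = 11.5 − 0.25(11 − 0.25y_A), which gives 0.9375y_A = 8.75 ⇒ y_A = 28/3.
Then y_D = 11 − 0.25·(28/3) = 26/3.
Equilibrium price: P = 93 − 18 = 75.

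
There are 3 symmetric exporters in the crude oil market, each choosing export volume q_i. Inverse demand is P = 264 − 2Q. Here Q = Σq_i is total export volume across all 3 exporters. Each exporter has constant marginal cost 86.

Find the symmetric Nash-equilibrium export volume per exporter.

22.25

A representative exporter's profit is π_i = q_i(264 − 2Q) − 86q_i, with Q = q_i + Σ_{j≠i} q_j.
First-order condition: 178 − 4q_i − 2Σ_{j≠i} q_j = 0.
In a symmetric equilibrium every exporter chooses the same q, so Σ_{j≠i} q_j = 2q. The condition becomes 178 − 8q = 0, giving q = 178/8 = 22.25.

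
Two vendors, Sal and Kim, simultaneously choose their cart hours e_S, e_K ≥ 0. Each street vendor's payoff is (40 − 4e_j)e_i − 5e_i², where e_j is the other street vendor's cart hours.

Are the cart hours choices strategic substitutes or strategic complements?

strategic substitutes

Sal's payoff is (40 − 4e_K)e_S − 5e_S².
∂π/∂e_S = 40 − 4e_K − 10e_S = 0, so e_S = 4 − 0.4e_K.
The best-response slope de_S/de_K = −0.4 < 0: the reaction function is downward-sloping, so the choices are strategic substitutes.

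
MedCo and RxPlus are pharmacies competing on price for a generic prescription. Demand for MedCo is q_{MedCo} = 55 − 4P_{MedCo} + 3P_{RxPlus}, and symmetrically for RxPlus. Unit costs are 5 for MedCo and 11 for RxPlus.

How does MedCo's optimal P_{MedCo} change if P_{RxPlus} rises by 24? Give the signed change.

MedCo's profit: π = (P_{MedCo} − 5)(55 − 4P_{MedCo} + 3P_{RxPlus}).
∂π/∂P_{MedCo} = 75 − 8P_{MedCo} + 3P_{RxPlus} = 0 ⇒ P_{MedCo} = 9.375 + 0.375P_{RxPlus}.
The reaction-function slope is 0.375, so a 24-unit rise in P_{RxPlus} moves P_{MedCo} by 0.375 × 24 = 9. MedCo's best response rises — the actions are strategic complements.

9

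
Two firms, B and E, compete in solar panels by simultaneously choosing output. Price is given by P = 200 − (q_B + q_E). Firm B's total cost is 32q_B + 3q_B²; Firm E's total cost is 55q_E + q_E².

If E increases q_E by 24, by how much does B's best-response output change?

-3

Firm B's profit: π = q_B(200 − (q_B + q_E)) − 32q_B − 3q_B².
∂π/∂q_B = 168 − 8q_B − q_E = 0, so q_B = 21 − 0.125q_E.
The reaction-function slope is −0.125, so a 24-unit rise in q_E moves q_B by −0.125 × 24 = −3. B's best response falls — the actions are strategic substitutes.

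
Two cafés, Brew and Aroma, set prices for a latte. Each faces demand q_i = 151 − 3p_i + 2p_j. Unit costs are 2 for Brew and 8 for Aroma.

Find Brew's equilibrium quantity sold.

Brew's profit: π = (p_{Brew} − 2)(151 − 3p_{Brew} + 2p_{Aroma}).
∂π/∂p_{Brew} = 157 − 6p_{Brew} + 2p_{Aroma} = 0 ⇒ p_{Brew} = 157/6 + (1/3)p_{Aroma}.
Similarly p_{Aroma} = 175/6 + (1/3)p_{Brew}.
Plugging p_{Aroma} into Brew's best response: p_{Brew} = 157/6 + (1/3)(175/6 + (1/3)p_{Brew}) ⇒ (8/9)p_{Brew} = 323/9, so p_{Brew} = 40.375.
Then p_{Aroma} = 175/6 + (1/3)·40.375 = 42.625.
q_{Brew} = 151 − 3·40.375 + 2·42.625 = 115.125.

115.125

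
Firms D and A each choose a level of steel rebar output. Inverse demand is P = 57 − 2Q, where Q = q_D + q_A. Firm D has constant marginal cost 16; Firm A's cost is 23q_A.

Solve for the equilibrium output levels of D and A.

Firm D's profit: π = q_D(57 − 2(q_D + q_A)) − 16q_D.
∂π/∂q_D = 41 − 4q_D − 2q_A = 0, so q_D = 10.25 − 0.5q_A.
By the same steps for A: q_A = 8.5 − 0.5q_D.
Plugging q_A into D's best response: q_D = 10.25 − 0.5(8.5 − 0.5q_D) ⇒ 0.75q_D = 6, so q_D = 8.
Then q_A = 8.5 − 0.5·8 = 4.5.

8, 4.5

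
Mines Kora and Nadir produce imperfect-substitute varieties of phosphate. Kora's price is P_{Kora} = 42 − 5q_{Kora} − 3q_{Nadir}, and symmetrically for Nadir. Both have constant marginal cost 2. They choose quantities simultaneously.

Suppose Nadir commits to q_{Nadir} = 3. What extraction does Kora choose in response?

3.1

Mine Kora's profit: π = q_{Kora}(42 − 5q_{Kora} − 3q_{Nadir}) − 2q_{Kora}.
∂π/∂q_{Kora} = 40 − 10q_{Kora} − 3q_{Nadir} = 0 ⇒ q_{Kora} = 4 − 0.3q_{Nadir}.
At q_{Nadir} = 3: q_{Kora} = 4 − 0.3·3 = 3.1.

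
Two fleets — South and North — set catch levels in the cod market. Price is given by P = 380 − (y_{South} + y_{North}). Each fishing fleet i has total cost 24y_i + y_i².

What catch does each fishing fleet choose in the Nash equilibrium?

Fishing fleet South's profit: π = y_{South}(380 − (y_{South} + y_{North})) − 24y_{South} − y_{South}².
∂π/∂y_{South} = 356 − 4y_{South} − y_{North} = 0, so y_{South} = 89 − 0.25y_{North}.
The game is symmetric, so in equilibrium y_{North} = y_{South}: the reaction function gives 1.25y_{South} = 89, hence y_{South} = 71.2.

71.2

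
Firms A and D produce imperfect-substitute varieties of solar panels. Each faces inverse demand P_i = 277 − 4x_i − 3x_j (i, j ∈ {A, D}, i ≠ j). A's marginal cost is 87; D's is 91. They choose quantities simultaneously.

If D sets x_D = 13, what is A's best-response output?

Firm A's profit: π = x_A(277 − 4x_A − 3x_D) − 87x_A.
∂π/∂x_A = 190 − 8x_A − 3x_D = 0 ⇒ x_A = 23.75 − 0.375x_D.
At x_D = 13: x_A = 23.75 − 0.375·13 = 18.875.

18.875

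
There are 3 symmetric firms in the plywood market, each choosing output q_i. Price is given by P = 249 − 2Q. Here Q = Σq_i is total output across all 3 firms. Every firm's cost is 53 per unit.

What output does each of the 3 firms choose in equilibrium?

24.5

A representative firm's profit is π_i = q_i(249 − 2Q) − 53q_i, with Q = q_i + Σ_{j≠i} q_j.
First-order condition: 196 − 4q_i − 2Σ_{j≠i} q_j = 0.
With identical firms, set every q_j = q: then 196 − 4q − 4q = 0, i.e. q = 196/8 = 24.5.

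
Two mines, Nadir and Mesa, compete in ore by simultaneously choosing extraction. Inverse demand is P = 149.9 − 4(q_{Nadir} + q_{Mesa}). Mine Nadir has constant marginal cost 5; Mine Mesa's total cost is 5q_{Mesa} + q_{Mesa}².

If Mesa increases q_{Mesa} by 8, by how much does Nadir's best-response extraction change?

-4

Mine Nadir's profit: π = q_{Nadir}(149.9 − 4(q_{Nadir} + q_{Mesa})) − 5q_{Nadir}.
∂π/∂q_{Nadir} = 144.9 − 8q_{Nadir} − 4q_{Mesa} = 0, so q_{Nadir} = 18.1125 − 0.5q_{Mesa}.
The reaction-function slope is −0.5, so an 8-unit rise in q_{Mesa} moves q_{Nadir} by −0.5 × 8 = −4. Nadir's best response falls — the actions are strategic substitutes.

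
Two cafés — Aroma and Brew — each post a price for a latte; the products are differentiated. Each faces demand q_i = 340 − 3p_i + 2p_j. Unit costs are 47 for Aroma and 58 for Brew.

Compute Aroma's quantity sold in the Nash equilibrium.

225.9375

Aroma's profit: π = (p_{Aroma} − 47)(340 − 3p_{Aroma} + 2p_{Brew}).
∂π/∂p_{Aroma} = 481 − 6p_{Aroma} + 2p_{Brew} = 0 ⇒ p_{Aroma} = 481/6 + (1/3)p_{Brew}.
Similarly p_{Brew} = 257/3 + (1/3)p_{Aroma}.
Plugging p_{Brew} into Aroma's best response: p_{Aroma} = 481/6 + (1/3)(257/3 + (1/3)p_{Aroma}) ⇒ (8/9)p_{Aroma} = 1957/18, so p_{Aroma} = 122.3125.
Then p_{Brew} = 257/3 + (1/3)·122.3125 = 126.4375.
q_{Aroma} = 340 − 3·122.3125 + 2·126.4375 = 225.9375.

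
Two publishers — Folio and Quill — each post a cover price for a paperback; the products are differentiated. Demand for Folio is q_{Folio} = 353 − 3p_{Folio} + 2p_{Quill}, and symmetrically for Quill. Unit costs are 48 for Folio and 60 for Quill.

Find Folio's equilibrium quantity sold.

235.5

Folio's profit: π = (p_{Folio} − 48)(353 − 3p_{Folio} + 2p_{Quill}).
∂π/∂p_{Folio} = 497 − 6p_{Folio} + 2p_{Quill} = 0 ⇒ p_{Folio} = 497/6 + (1/3)p_{Quill}.
Similarly p_{Quill} = 533/6 + (1/3)p_{Folio}.
Solving the two reaction functions simultaneously: (1 − (1/3)(1/3))p_{Folio} = 497/6 + (1/3)·(533/6), so (8/9)p_{Folio} = 1012/9 and p_{Folio} = 126.5.
Then p_{Quill} = 533/6 + (1/3)·126.5 = 131.
q_{Folio} = 353 − 3·126.5 + 2·131 = 235.5.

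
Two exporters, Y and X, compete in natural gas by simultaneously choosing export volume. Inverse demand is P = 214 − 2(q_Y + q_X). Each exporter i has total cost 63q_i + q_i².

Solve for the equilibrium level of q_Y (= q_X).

18.875

Exporter Y's profit: π = q_Y(214 − 2(q_Y + q_X)) − 63q_Y − q_Y².
∂π/∂q_Y = 151 − 6q_Y − 2q_X = 0, so q_Y = 151/6 − (1/3)q_X.
Setting q_Y = q_X in the reaction function: q_Y = 151/6 − (1/3)q_Y, so q_Y = (151/6) / (4/3) = 18.875.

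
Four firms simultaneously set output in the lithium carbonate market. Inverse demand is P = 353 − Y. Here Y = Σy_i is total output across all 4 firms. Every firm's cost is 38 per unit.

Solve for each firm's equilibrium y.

63

A representative firm's profit is π_i = y_i(353 − Y) − 38y_i, with Y = y_i + Σ_{j≠i} y_j.
First-order condition: 315 − 2y_i − Σ_{j≠i} y_j = 0.
In a symmetric equilibrium every firm chooses the same y, so Σ_{j≠i} y_j = 3y. The condition becomes 315 − 5y = 0, giving y = 315/5 = 63.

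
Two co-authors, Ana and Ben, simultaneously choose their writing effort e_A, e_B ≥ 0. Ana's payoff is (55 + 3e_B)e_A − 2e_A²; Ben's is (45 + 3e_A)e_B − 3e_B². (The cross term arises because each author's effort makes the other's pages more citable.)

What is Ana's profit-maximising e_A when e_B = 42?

Expanding Ana's payoff: 55e_A + 3e_Be_A − 2e_A².
∂π/∂e_A = 55 + 3e_B − 4e_A = 0, so e_A = 13.75 + 0.75e_B.
At e_B = 42: e_A = 13.75 + 0.75·42 = 45.25.

45.25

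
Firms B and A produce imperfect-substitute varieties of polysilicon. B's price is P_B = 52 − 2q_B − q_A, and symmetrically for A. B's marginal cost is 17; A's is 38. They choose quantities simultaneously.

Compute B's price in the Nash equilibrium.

33.8

Firm B's profit: π = q_B(52 − 2q_B − q_A) − 17q_B.
∂π/∂q_B = 35 − 4q_B − q_A = 0 ⇒ q_B = 8.75 − 0.25q_A.
Similarly q_A = 3.5 − 0.25q_B.
Plugging q_A into B's best response: q_B = 8.75 − 0.25(3.5 − 0.25q_B) ⇒ 0.9375q_B = 7.875, so q_B = 8.4.
Then q_A = 3.5 − 0.25·8.4 = 1.4.
P_B = 52 − 2·8.4 − 1.4 = 33.8.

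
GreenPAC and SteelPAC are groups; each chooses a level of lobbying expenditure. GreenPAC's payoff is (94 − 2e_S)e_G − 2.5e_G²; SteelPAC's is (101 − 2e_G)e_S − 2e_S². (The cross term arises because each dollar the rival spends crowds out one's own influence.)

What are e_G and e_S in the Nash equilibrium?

10.875, 19.8125

Expanding GreenPAC's payoff: 94e_G − 2e_Se_G − 2.5e_G².
∂π/∂e_G = 94 − 2e_S − 5e_G = 0, so e_G = 18.8 − 0.4e_S.
Likewise for SteelPAC: e_S = 25.25 − 0.5e_G.
Substituting the second reaction function into the first: e_G = 18.8 − 0.4(25.25 − 0.5e_G), which gives 0.8e_G = 8.7 ⇒ e_G = 10.875.
Then e_S = 25.25 − 0.5·10.875 = 19.8125.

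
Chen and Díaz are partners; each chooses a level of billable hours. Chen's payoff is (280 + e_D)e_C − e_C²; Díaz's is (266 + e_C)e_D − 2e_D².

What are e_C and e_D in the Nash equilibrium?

Expanding Chen's payoff: 280e_C + e_De_C − e_C².
∂π/∂e_C = 280 + e_D − 2e_C = 0, so e_C = 140 + 0.5e_D.
Likewise for Díaz: e_D = 66.5 + 0.25e_C.
Substituting the second reaction function into the first: e_C = 140 + 0.5(66.5 + 0.25e_C), which gives 0.875e_C = 173.25 ⇒ e_C = 198.
Then e_D = 66.5 + 0.25·198 = 116.

198, 116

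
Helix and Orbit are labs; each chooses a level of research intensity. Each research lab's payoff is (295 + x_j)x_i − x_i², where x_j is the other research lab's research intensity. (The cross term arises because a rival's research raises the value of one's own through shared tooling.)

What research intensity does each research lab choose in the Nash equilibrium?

295

Helix's payoff is (295 + x_O)x_H − x_H².
∂π/∂x_H = 295 + x_O − 2x_H = 0, so x_H = 147.5 + 0.5x_O.
By symmetry x_O = x_H; substituting into the reaction function, 0.5x_H = 147.5 and x_H = 295.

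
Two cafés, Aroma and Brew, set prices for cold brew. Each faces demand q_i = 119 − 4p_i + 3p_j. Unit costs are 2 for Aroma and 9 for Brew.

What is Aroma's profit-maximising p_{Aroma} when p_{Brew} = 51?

Aroma's profit: π = (p_{Aroma} − 2)(119 − 4p_{Aroma} + 3p_{Brew}).
∂π/∂p_{Aroma} = 127 − 8p_{Aroma} + 3p_{Brew} = 0 ⇒ p_{Aroma} = 15.875 + 0.375p_{Brew}.
At p_{Brew} = 51: p_{Aroma} = 15.875 + 0.375·51 = 35.

35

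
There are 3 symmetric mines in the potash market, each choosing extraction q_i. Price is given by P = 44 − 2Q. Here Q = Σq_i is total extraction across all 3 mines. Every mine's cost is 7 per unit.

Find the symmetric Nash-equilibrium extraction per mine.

4.625

A representative mine's profit is π_i = q_i(44 − 2Q) − 7q_i, with Q = q_i + Σ_{j≠i} q_j.
First-order condition: 37 − 4q_i − 2Σ_{j≠i} q_j = 0.
In a symmetric equilibrium every mine chooses the same q, so Σ_{j≠i} q_j = 2q. The condition becomes 37 − 8q = 0, giving q = 37/8 = 4.625.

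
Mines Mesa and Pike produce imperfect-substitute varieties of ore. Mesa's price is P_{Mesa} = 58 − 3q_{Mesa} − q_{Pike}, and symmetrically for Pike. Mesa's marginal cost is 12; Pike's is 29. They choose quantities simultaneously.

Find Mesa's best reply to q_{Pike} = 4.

7

Mine Mesa's profit: π = q_{Mesa}(58 − 3q_{Mesa} − q_{Pike}) − 12q_{Mesa}.
∂π/∂q_{Mesa} = 46 − 6q_{Mesa} − q_{Pike} = 0 ⇒ q_{Mesa} = 23/3 − (1/6)q_{Pike}.
At q_{Pike} = 4: q_{Mesa} = 23/3 − (1/6)·4 = 7.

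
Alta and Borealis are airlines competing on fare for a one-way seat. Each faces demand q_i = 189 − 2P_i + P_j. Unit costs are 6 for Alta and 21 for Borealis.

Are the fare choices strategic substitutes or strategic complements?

strategic complements

Alta's profit: π = (P_{Alta} − 6)(189 − 2P_{Alta} + P_{Borealis}).
∂π/∂P_{Alta} = 201 − 4P_{Alta} + P_{Borealis} = 0 ⇒ P_{Alta} = 50.25 + 0.25P_{Borealis}.
The best-response slope dP_{Alta}/dP_{Borealis} = 0.25 > 0: the reaction function is upward-sloping, so the choices are strategic complements.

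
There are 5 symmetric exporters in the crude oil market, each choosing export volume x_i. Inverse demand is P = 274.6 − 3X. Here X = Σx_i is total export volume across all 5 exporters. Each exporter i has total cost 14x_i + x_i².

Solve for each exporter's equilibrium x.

A representative exporter's profit is π_i = x_i(274.6 − 3X) − 14x_i − x_i², with X = x_i + Σ_{j≠i} x_j.
First-order condition: 260.6 − 8x_i − 3Σ_{j≠i} x_j = 0.
Imposing symmetry (x_j = x for all j) turns Σ_{j≠i} x_j into 4x, so 260.6 = 20x and x = 13.03.

13.03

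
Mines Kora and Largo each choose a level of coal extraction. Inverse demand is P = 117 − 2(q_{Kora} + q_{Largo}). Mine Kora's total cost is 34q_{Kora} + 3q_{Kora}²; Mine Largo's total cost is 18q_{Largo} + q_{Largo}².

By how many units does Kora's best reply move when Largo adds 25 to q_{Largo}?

Mine Kora's profit: π = q_{Kora}(117 − 2(q_{Kora} + q_{Largo})) − 34q_{Kora} − 3q_{Kora}².
∂π/∂q_{Kora} = 83 − 10q_{Kora} − 2q_{Largo} = 0, so q_{Kora} = 8.3 − 0.2q_{Largo}.
The reaction-function slope is −0.2, so a 25-unit rise in q_{Largo} moves q_{Kora} by −0.2 × 25 = −5. Kora's best response falls — the actions are strategic substitutes.

-5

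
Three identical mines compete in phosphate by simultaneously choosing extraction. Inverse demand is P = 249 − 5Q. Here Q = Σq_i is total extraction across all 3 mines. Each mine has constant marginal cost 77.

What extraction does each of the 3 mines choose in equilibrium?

A representative mine's profit is π_i = q_i(249 − 5Q) − 77q_i, with Q = q_i + Σ_{j≠i} q_j.
First-order condition: 172 − 10q_i − 5Σ_{j≠i} q_j = 0.
With identical mines, set every q_j = q: then 172 − 10q − 10q = 0, i.e. q = 172/20 = 8.6.

8.6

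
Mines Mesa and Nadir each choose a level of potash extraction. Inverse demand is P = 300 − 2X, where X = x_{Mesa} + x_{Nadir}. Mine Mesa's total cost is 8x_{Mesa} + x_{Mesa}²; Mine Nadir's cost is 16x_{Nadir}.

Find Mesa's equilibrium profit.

Mine Mesa's profit: π = x_{Mesa}(300 − 2(x_{Mesa} + x_{Nadir})) − 8x_{Mesa} − x_{Mesa}².
∂π/∂x_{Mesa} = 292 − 6x_{Mesa} − 2x_{Nadir} = 0, so x_{Mesa} = 146/3 − (1/3)x_{Nadir}.
For Nadir: ∂π/∂x_{Nadir} = 284 − 4x_{Nadir} − 2x_{Mesa} = 0 ⇒ x_{Nadir} = 71 − 0.5x_{Mesa}.
Substituting the second reaction function into the first: x_{Mesa} = 146/3 − (1/3)(71 − 0.5x_{Mesa}), which gives (5/6)x_{Mesa} = 25 ⇒ x_{Mesa} = 30.
Then x_{Nadir} = 71 − 0.5·30 = 56.
Price P = 300 − 2·86 = 128.
Mesa's profit: (128 − 8)·30 − (30)² = 2700.

2700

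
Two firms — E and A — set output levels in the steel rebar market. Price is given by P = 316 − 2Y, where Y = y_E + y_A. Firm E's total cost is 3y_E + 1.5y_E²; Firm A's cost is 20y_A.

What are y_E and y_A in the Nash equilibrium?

Firm E's profit: π = y_E(316 − 2(y_E + y_A)) − 3y_E − 1.5y_E².
∂π/∂y_E = 313 − 7y_E − 2y_A = 0, so y_E = 313/7 − (2/7)y_A.
For A: ∂π/∂y_A = 296 − 4y_A − 2y_E = 0 ⇒ y_A = 74 − 0.5y_E.
Plugging y_A into E's best response: y_E = 313/7 − (2/7)(74 − 0.5y_E) ⇒ (6/7)y_E = 165/7, so y_E = 27.5.
Then y_A = 74 − 0.5·27.5 = 60.25.

27.5, 60.25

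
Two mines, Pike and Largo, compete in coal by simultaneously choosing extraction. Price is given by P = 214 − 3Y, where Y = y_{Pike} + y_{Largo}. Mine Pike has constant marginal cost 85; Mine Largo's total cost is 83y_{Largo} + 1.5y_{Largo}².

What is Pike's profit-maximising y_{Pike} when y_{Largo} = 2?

20.5

Mine Pike's profit: π = y_{Pike}(214 − 3(y_{Pike} + y_{Largo})) − 85y_{Pike}.
∂π/∂y_{Pike} = 129 − 6y_{Pike} − 3y_{Largo} = 0, so y_{Pike} = 21.5 − 0.5y_{Largo}.
At y_{Largo} = 2: y_{Pike} = 21.5 − 0.5·2 = 20.5.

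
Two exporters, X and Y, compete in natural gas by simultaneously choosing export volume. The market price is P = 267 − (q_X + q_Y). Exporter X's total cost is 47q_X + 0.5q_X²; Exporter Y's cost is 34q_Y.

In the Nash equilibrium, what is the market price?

Exporter X's profit: π = q_X(267 − (q_X + q_Y)) − 47q_X − 0.5q_X².
∂π/∂q_X = 220 − 3q_X − q_Y = 0, so q_X = 220/3 − (1/3)q_Y.
For Y: ∂π/∂q_Y = 233 − 2q_Y − q_X = 0 ⇒ q_Y = 116.5 − 0.5q_X.
Plugging q_Y into X's best response: q_X = 220/3 − (1/3)(116.5 − 0.5q_X) ⇒ (5/6)q_X = 34.5, so q_X = 41.4.
Then q_Y = 116.5 − 0.5·41.4 = 95.8.
Equilibrium price: P = 267 − 137.2 = 129.8.

129.8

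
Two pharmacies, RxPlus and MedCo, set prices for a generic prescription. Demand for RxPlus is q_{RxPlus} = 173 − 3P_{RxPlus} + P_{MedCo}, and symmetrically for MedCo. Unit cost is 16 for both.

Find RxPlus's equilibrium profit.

RxPlus's profit: π = (P_{RxPlus} − 16)(173 − 3P_{RxPlus} + P_{MedCo}).
∂π/∂P_{RxPlus} = 221 − 6P_{RxPlus} + P_{MedCo} = 0 ⇒ P_{RxPlus} = 221/6 + (1/6)P_{MedCo}.
By symmetry P_{MedCo} = P_{RxPlus}; substituting into the reaction function, (5/6)P_{RxPlus} = 221/6 and P_{RxPlus} = 44.2.
q_{RxPlus} = 173 − 3·44.2 + 44.2 = 84.6.
Profit = (44.2 − 16)·84.6 = 2385.72.

2385.72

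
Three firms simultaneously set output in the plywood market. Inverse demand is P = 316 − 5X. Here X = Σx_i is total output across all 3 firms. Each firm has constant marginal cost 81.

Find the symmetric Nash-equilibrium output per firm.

A representative firm's profit is π_i = x_i(316 − 5X) − 81x_i, with X = x_i + Σ_{j≠i} x_j.
First-order condition: 235 − 10x_i − 5Σ_{j≠i} x_j = 0.
Imposing symmetry (x_j = x for all j) turns Σ_{j≠i} x_j into 2x, so 235 = 20x and x = 11.75.

11.75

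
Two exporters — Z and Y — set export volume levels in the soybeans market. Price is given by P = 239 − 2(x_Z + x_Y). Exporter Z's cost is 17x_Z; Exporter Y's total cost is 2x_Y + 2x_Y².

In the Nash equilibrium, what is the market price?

Exporter Z's profit: π = x_Z(239 − 2(x_Z + x_Y)) − 17x_Z.
∂π/∂x_Z = 222 − 4x_Z − 2x_Y = 0, so x_Z = 55.5 − 0.5x_Y.
For Y: ∂π/∂x_Y = 237 − 8x_Y − 2x_Z = 0 ⇒ x_Y = 29.625 − 0.25x_Z.
Substituting the second reaction function into the first: x_Z = 55.5 − 0.5(29.625 − 0.25x_Z), which gives 0.875x_Z = 40.6875 ⇒ x_Z = 46.5.
Then x_Y = 29.625 − 0.25·46.5 = 18.
Equilibrium price: P = 239 − 2·64.5 = 110.

110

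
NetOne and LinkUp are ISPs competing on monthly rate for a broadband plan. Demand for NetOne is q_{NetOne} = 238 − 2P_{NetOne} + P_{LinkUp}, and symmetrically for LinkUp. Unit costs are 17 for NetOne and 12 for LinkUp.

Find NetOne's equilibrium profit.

10658

NetOne's profit: π = (P_{NetOne} − 17)(238 − 2P_{NetOne} + P_{LinkUp}).
∂π/∂P_{NetOne} = 272 − 4P_{NetOne} + P_{LinkUp} = 0 ⇒ P_{NetOne} = 68 + 0.25P_{LinkUp}.
Similarly P_{LinkUp} = 65.5 + 0.25P_{NetOne}.
Plugging P_{LinkUp} into NetOne's best response: P_{NetOne} = 68 + 0.25(65.5 + 0.25P_{NetOne}) ⇒ 0.9375P_{NetOne} = 84.375, so P_{NetOne} = 90.
Then P_{LinkUp} = 65.5 + 0.25·90 = 88.
q_{NetOne} = 238 − 2·90 + 88 = 146.
Profit = (90 − 17)·146 = 10658.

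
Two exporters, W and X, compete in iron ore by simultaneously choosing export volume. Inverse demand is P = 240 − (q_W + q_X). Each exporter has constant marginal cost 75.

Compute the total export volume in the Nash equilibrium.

110

Exporter W's profit: π = q_W(240 − (q_W + q_X)) − 75q_W.
∂π/∂q_W = 165 − 2q_W − q_X = 0, so q_W = 82.5 − 0.5q_X.
By symmetry q_X = q_W; substituting into the reaction function, 1.5q_W = 82.5 and q_W = 55.
Total export volume: 55 + 55 = 110.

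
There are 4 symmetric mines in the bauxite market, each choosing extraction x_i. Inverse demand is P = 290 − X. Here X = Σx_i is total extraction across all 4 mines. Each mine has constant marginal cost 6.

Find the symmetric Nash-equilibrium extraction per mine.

56.8

A representative mine's profit is π_i = x_i(290 − X) − 6x_i, with X = x_i + Σ_{j≠i} x_j.
First-order condition: 284 − 2x_i − Σ_{j≠i} x_j = 0.
Imposing symmetry (x_j = x for all j) turns Σ_{j≠i} x_j into 3x, so 284 = 5x and x = 56.8.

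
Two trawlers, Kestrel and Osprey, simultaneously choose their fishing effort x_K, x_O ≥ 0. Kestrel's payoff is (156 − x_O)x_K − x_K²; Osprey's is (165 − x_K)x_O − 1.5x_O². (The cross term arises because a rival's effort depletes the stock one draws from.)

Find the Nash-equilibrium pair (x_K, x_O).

Expanding Kestrel's payoff: 156x_K − x_Ox_K − x_K².
∂π/∂x_K = 156 − x_O − 2x_K = 0, so x_K = 78 − 0.5x_O.
Likewise for Osprey: x_O = 55 − (1/3)x_K.
Substituting the second reaction function into the first: x_K = 78 − 0.5(55 − (1/3)x_K), which gives (5/6)x_K = 50.5 ⇒ x_K = 60.6.
Then x_O = 55 − (1/3)·60.6 = 34.8.

60.6, 34.8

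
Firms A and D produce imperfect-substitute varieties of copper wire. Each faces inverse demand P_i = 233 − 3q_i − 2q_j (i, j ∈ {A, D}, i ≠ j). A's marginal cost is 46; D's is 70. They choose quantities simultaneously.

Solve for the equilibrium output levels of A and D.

24.875, 18.875

Firm A's profit: π = q_A(233 − 3q_A − 2q_D) − 46q_A.
∂π/∂q_A = 187 − 6q_A − 2q_D = 0 ⇒ q_A = 187/6 − (1/3)q_D.
Similarly q_D = 163/6 − (1/3)q_A.
Solving the two reaction functions simultaneously: (1 − (−1/3)(−1/3))q_A = 187/6 − (1/3)·(163/6), so (8/9)q_A = 199/9 and q_A = 24.875.
Then q_D = 163/6 − (1/3)·24.875 = 18.875.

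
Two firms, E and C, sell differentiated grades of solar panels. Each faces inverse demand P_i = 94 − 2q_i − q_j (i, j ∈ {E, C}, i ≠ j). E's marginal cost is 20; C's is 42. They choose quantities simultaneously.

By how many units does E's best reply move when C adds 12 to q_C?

Firm E's profit: π = q_E(94 − 2q_E − q_C) − 20q_E.
∂π/∂q_E = 74 − 4q_E − q_C = 0 ⇒ q_E = 18.5 − 0.25q_C.
The reaction-function slope is −0.25, so a 12-unit rise in q_C moves q_E by −0.25 × 12 = −3. E's best response falls — the actions are strategic substitutes.

-3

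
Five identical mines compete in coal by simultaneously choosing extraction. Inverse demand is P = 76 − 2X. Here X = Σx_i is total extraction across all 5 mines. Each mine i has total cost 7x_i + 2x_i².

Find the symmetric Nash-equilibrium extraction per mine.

4.3125

A representative mine's profit is π_i = x_i(76 − 2X) − 7x_i − 2x_i², with X = x_i + Σ_{j≠i} x_j.
First-order condition: 69 − 8x_i − 2Σ_{j≠i} x_j = 0.
Imposing symmetry (x_j = x for all j) turns Σ_{j≠i} x_j into 4x, so 69 = 16x and x = 4.3125.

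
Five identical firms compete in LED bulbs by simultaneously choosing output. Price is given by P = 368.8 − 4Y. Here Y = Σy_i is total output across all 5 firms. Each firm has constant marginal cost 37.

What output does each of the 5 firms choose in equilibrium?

A representative firm's profit is π_i = y_i(368.8 − 4Y) − 37y_i, with Y = y_i + Σ_{j≠i} y_j.
First-order condition: 331.8 − 8y_i − 4Σ_{j≠i} y_j = 0.
With identical firms, set every y_j = y: then 331.8 − 8y − 16y = 0, i.e. y = 331.8/24 = 13.825.

13.825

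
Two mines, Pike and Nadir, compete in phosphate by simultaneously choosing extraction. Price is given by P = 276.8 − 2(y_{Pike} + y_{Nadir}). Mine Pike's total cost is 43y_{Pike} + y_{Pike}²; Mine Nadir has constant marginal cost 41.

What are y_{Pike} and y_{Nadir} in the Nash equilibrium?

Mine Pike's profit: π = y_{Pike}(276.8 − 2(y_{Pike} + y_{Nadir})) − 43y_{Pike} − y_{Pike}².
∂π/∂y_{Pike} = 233.8 − 6y_{Pike} − 2y_{Nadir} = 0, so y_{Pike} = 1169/30 − (1/3)y_{Nadir}.
For Nadir: ∂π/∂y_{Nadir} = 235.8 − 4y_{Nadir} − 2y_{Pike} = 0 ⇒ y_{Nadir} = 58.95 − 0.5y_{Pike}.
Substituting the second reaction function into the first: y_{Pike} = 1169/30 − (1/3)(58.95 − 0.5y_{Pike}), which gives (5/6)y_{Pike} = 1159/60 ⇒ y_{Pike} = 23.18.
Then y_{Nadir} = 58.95 − 0.5·23.18 = 47.36.

23.18, 47.36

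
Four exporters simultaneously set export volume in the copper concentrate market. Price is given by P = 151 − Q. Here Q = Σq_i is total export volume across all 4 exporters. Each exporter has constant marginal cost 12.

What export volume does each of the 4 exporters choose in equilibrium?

27.8

A representative exporter's profit is π_i = q_i(151 − Q) − 12q_i, with Q = q_i + Σ_{j≠i} q_j.
First-order condition: 139 − 2q_i − Σ_{j≠i} q_j = 0.
Imposing symmetry (q_j = q for all j) turns Σ_{j≠i} q_j into 3q, so 139 = 5q and q = 27.8.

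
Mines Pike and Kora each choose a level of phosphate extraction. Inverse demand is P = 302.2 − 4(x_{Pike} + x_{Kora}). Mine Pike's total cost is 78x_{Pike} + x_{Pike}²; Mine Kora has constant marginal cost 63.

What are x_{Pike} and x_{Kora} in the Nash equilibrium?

13.075, 23.3625

Mine Pike's profit: π = x_{Pike}(302.2 − 4(x_{Pike} + x_{Kora})) − 78x_{Pike} − x_{Pike}².
∂π/∂x_{Pike} = 224.2 − 10x_{Pike} − 4x_{Kora} = 0, so x_{Pike} = 22.42 − 0.4x_{Kora}.
For Kora: ∂π/∂x_{Kora} = 239.2 − 8x_{Kora} − 4x_{Pike} = 0 ⇒ x_{Kora} = 29.9 − 0.5x_{Pike}.
Plugging x_{Kora} into Pike's best response: x_{Pike} = 22.42 − 0.4(29.9 − 0.5x_{Pike}) ⇒ 0.8x_{Pike} = 10.46, so x_{Pike} = 13.075.
Then x_{Kora} = 29.9 − 0.5·13.075 = 23.3625.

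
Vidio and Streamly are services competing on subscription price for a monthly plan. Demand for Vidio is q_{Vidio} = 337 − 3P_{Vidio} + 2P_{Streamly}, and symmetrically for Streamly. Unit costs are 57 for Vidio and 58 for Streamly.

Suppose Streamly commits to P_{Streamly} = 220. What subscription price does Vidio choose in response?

Vidio's profit: π = (P_{Vidio} − 57)(337 − 3P_{Vidio} + 2P_{Streamly}).
∂π/∂P_{Vidio} = 508 − 6P_{Vidio} + 2P_{Streamly} = 0 ⇒ P_{Vidio} = 254/3 + (1/3)P_{Streamly}.
At P_{Streamly} = 220: P_{Vidio} = 254/3 + (1/3)·220 = 158.

158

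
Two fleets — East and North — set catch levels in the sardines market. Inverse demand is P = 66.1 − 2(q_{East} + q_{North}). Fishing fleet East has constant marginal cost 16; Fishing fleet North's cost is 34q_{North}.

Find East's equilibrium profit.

257.645

Fishing fleet East's profit: π = q_{East}(66.1 − 2(q_{East} + q_{North})) − 16q_{East}.
∂π/∂q_{East} = 50.1 − 4q_{East} − 2q_{North} = 0, so q_{East} = 12.525 − 0.5q_{North}.
By the same steps for North: q_{North} = 8.025 − 0.5q_{East}.
Plugging q_{North} into East's best response: q_{East} = 12.525 − 0.5(8.025 − 0.5q_{East}) ⇒ 0.75q_{East} = 8.5125, so q_{East} = 11.35.
Then q_{North} = 8.025 − 0.5·11.35 = 2.35.
Price P = 66.1 − 2·13.7 = 38.7.
East's profit: (38.7 − 16)·11.35 = 257.645.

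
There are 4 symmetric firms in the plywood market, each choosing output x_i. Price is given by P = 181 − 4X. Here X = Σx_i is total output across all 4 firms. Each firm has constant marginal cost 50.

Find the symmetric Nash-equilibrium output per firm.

6.55

A representative firm's profit is π_i = x_i(181 − 4X) − 50x_i, with X = x_i + Σ_{j≠i} x_j.
First-order condition: 131 − 8x_i − 4Σ_{j≠i} x_j = 0.
Imposing symmetry (x_j = x for all j) turns Σ_{j≠i} x_j into 3x, so 131 = 20x and x = 6.55.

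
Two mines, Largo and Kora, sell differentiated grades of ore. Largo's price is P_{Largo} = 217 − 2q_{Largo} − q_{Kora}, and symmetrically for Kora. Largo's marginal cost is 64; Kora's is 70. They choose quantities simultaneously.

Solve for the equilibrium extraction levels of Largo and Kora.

31, 29

Mine Largo's profit: π = q_{Largo}(217 − 2q_{Largo} − q_{Kora}) − 64q_{Largo}.
∂π/∂q_{Largo} = 153 − 4q_{Largo} − q_{Kora} = 0 ⇒ q_{Largo} = 38.25 − 0.25q_{Kora}.
Similarly q_{Kora} = 36.75 − 0.25q_{Largo}.
Plugging q_{Kora} into Largo's best response: q_{Largo} = 38.25 − 0.25(36.75 − 0.25q_{Largo}) ⇒ 0.9375q_{Largo} = 29.0625, so q_{Largo} = 31.
Then q_{Kora} = 36.75 − 0.25·31 = 29.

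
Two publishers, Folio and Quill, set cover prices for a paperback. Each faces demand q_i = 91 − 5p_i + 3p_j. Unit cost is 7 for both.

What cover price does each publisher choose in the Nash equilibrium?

Folio's profit: π = (p_{Folio} − 7)(91 − 5p_{Folio} + 3p_{Quill}).
∂π/∂p_{Folio} = 126 − 10p_{Folio} + 3p_{Quill} = 0 ⇒ p_{Folio} = 12.6 + 0.3p_{Quill}.
Setting p_{Folio} = p_{Quill} in the reaction function: p_{Folio} = 12.6 + 0.3p_{Folio}, so p_{Folio} = 12.6 / 0.7 = 18.

18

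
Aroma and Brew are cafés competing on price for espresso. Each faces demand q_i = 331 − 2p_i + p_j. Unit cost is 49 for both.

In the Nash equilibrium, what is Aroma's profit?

Aroma's profit: π = (p_{Aroma} − 49)(331 − 2p_{Aroma} + p_{Brew}).
∂π/∂p_{Aroma} = 429 − 4p_{Aroma} + p_{Brew} = 0 ⇒ p_{Aroma} = 107.25 + 0.25p_{Brew}.
Setting p_{Aroma} = p_{Brew} in the reaction function: p_{Aroma} = 107.25 + 0.25p_{Aroma}, so p_{Aroma} = 107.25 / 0.75 = 143.
q_{Aroma} = 331 − 2·143 + 143 = 188.
Profit = (143 − 49)·188 = 17672.

17672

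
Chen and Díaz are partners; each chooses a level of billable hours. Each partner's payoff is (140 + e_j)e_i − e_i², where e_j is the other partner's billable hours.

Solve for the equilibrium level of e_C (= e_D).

Chen's payoff is (140 + e_D)e_C − e_C².
∂π/∂e_C = 140 + e_D − 2e_C = 0, so e_C = 70 + 0.5e_D.
Setting e_C = e_D in the reaction function: e_C = 70 + 0.5e_C, so e_C = 70 / 0.5 = 140.

140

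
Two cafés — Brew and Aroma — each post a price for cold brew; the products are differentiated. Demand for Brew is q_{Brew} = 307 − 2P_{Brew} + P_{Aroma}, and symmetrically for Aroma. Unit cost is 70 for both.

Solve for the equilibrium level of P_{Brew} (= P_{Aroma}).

149

Brew's profit: π = (P_{Brew} − 70)(307 − 2P_{Brew} + P_{Aroma}).
∂π/∂P_{Brew} = 447 − 4P_{Brew} + P_{Aroma} = 0 ⇒ P_{Brew} = 111.75 + 0.25P_{Aroma}.
Setting P_{Brew} = P_{Aroma} in the reaction function: P_{Brew} = 111.75 + 0.25P_{Brew}, so P_{Brew} = 111.75 / 0.75 = 149.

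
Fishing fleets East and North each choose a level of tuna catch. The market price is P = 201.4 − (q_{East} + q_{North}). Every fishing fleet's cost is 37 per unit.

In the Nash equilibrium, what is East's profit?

Fishing fleet East's profit: π = q_{East}(201.4 − (q_{East} + q_{North})) − 37q_{East}.
∂π/∂q_{East} = 164.4 − 2q_{East} − q_{North} = 0, so q_{East} = 82.2 − 0.5q_{North}.
Setting q_{East} = q_{North} in the reaction function: q_{East} = 82.2 − 0.5q_{East}, so q_{East} = 82.2 / 1.5 = 54.8.
Price P = 201.4 − 109.6 = 91.8.
East's profit: (91.8 − 37)·54.8 = 3003.04.

3003.04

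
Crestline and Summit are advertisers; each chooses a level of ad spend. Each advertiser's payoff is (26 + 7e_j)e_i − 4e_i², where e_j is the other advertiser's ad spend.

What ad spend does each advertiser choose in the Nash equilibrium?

26

Crestline's payoff is (26 + 7e_S)e_C − 4e_C².
∂π/∂e_C = 26 + 7e_S − 8e_C = 0, so e_C = 3.25 + 0.875e_S.
Setting e_C = e_S in the reaction function: e_C = 3.25 + 0.875e_C, so e_C = 3.25 / 0.125 = 26.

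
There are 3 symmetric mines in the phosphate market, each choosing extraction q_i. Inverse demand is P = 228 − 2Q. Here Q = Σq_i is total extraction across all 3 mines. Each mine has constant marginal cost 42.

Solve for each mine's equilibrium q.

23.25

A representative mine's profit is π_i = q_i(228 − 2Q) − 42q_i, with Q = q_i + Σ_{j≠i} q_j.
First-order condition: 186 − 4q_i − 2Σ_{j≠i} q_j = 0.
With identical mines, set every q_j = q: then 186 − 4q − 4q = 0, i.e. q = 186/8 = 23.25.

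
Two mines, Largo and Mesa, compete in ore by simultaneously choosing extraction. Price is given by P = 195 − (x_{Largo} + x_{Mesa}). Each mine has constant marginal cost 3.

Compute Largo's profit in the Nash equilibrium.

4096

Mine Largo's profit: π = x_{Largo}(195 − (x_{Largo} + x_{Mesa})) − 3x_{Largo}.
∂π/∂x_{Largo} = 192 − 2x_{Largo} − x_{Mesa} = 0, so x_{Largo} = 96 − 0.5x_{Mesa}.
Setting x_{Largo} = x_{Mesa} in the reaction function: x_{Largo} = 96 − 0.5x_{Largo}, so x_{Largo} = 96 / 1.5 = 64.
Price P = 195 − 128 = 67.
Largo's profit: (67 − 3)·64 = 4096.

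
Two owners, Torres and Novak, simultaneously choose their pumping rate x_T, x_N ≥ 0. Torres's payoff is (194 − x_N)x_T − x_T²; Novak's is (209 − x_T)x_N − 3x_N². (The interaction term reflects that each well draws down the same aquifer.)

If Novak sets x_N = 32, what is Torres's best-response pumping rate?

81

Expanding Torres's payoff: 194x_T − x_Nx_T − x_T².
∂π/∂x_T = 194 − x_N − 2x_T = 0, so x_T = 97 − 0.5x_N.
At x_N = 32: x_T = 97 − 0.5·32 = 81.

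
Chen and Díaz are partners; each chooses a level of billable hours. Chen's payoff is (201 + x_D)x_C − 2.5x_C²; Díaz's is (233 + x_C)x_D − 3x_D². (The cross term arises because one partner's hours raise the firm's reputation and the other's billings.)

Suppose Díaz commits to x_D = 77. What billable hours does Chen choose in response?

55.6

Expanding Chen's payoff: 201x_C + x_Dx_C − 2.5x_C².
∂π/∂x_C = 201 + x_D − 5x_C = 0, so x_C = 40.2 + 0.2x_D.
At x_D = 77: x_C = 40.2 + 0.2·77 = 55.6.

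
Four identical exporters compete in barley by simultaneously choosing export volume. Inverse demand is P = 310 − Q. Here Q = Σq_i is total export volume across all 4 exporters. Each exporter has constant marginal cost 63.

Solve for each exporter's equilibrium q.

49.4

A representative exporter's profit is π_i = q_i(310 − Q) − 63q_i, with Q = q_i + Σ_{j≠i} q_j.
First-order condition: 247 − 2q_i − Σ_{j≠i} q_j = 0.
In a symmetric equilibrium every exporter chooses the same q, so Σ_{j≠i} q_j = 3q. The condition becomes 247 − 5q = 0, giving q = 247/5 = 49.4.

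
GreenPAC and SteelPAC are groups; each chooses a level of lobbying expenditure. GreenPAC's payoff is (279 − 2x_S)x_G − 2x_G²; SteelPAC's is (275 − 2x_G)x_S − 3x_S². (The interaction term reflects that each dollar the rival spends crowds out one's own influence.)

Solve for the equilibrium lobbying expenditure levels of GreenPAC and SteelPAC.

Expanding GreenPAC's payoff: 279x_G − 2x_Sx_G − 2x_G².
∂π/∂x_G = 279 − 2x_S − 4x_G = 0, so x_G = 69.75 − 0.5x_S.
Likewise for SteelPAC: x_S = 275/6 − (1/3)x_G.
Plugging x_S into GreenPAC's best response: x_G = 69.75 − 0.5(275/6 − (1/3)x_G) ⇒ (5/6)x_G = 281/6, so x_G = 56.2.
Then x_S = 275/6 − (1/3)·56.2 = 27.1.

56.2, 27.1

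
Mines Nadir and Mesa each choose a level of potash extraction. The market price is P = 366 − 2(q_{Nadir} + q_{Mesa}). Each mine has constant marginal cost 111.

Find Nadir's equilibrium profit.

Mine Nadir's profit: π = q_{Nadir}(366 − 2(q_{Nadir} + q_{Mesa})) − 111q_{Nadir}.
∂π/∂q_{Nadir} = 255 − 4q_{Nadir} − 2q_{Mesa} = 0, so q_{Nadir} = 63.75 − 0.5q_{Mesa}.
By symmetry q_{Mesa} = q_{Nadir}; substituting into the reaction function, 1.5q_{Nadir} = 63.75 and q_{Nadir} = 42.5.
Price P = 366 − 2·85 = 196.
Nadir's profit: (196 − 111)·42.5 = 3612.5.

3612.5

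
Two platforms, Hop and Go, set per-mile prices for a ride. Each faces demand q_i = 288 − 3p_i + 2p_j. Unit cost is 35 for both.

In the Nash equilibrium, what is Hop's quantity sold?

Hop's profit: π = (p_{Hop} − 35)(288 − 3p_{Hop} + 2p_{Go}).
∂π/∂p_{Hop} = 393 − 6p_{Hop} + 2p_{Go} = 0 ⇒ p_{Hop} = 65.5 + (1/3)p_{Go}.
By symmetry p_{Go} = p_{Hop}; substituting into the reaction function, (2/3)p_{Hop} = 65.5 and p_{Hop} = 98.25.
q_{Hop} = 288 − 3·98.25 + 2·98.25 = 189.75.

189.75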